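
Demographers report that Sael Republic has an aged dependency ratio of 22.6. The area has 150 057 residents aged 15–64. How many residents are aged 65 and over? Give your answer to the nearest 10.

Aged 65 and over: 33 910

Old-age dependency ratio = elderly / working-age × 100
22.6 = E / 150 057 × 100
⇒ 33 910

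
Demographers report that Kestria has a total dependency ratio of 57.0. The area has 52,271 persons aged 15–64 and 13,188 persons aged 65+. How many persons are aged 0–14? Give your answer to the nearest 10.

Aged 0–14: 16,610

Total dependency ratio = (youth + elderly) / working-age × 100
57.0 = (Y + 13,188) / 52,271 × 100
⇒ 16,610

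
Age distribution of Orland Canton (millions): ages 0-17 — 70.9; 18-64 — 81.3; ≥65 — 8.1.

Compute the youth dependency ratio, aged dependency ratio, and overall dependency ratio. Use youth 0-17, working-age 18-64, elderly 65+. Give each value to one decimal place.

Youth dependency ratio: 87.2
Old-age dependency ratio: 10.0
Total dependency ratio: 97.2

Youth dependency ratio = 70.9 / 81.3 × 100 = 87.2
Old-age dependency ratio = 8.1 / 81.3 × 100 = 10.0
Total dependency ratio = (70.9 + 8.1) / 81.3 × 100 = 79.0 / 81.3 × 100 = 97.2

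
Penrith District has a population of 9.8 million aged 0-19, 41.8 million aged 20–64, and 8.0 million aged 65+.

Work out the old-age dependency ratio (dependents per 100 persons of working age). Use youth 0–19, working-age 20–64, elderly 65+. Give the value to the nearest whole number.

Old-age dependency ratio: 19

Old-age dependency ratio = 8.0 / 41.8 × 100 = 19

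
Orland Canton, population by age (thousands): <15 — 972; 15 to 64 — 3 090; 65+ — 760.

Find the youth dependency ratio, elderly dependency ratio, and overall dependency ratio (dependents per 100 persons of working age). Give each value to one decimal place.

Youth dependency ratio: 31.5
Old-age dependency ratio: 24.6
Total dependency ratio: 56.1

Youth dependency ratio = 972 / 3 090 × 100 = 31.5
Old-age dependency ratio = 760 / 3 090 × 100 = 24.6
Total dependency ratio = (972 + 760) / 3 090 × 100 = 1 732 / 3 090 × 100 = 56.1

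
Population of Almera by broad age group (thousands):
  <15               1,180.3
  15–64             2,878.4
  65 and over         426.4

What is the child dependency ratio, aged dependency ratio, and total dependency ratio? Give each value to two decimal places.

Youth dependency ratio: 41.01
Old-age dependency ratio: 14.81
Total dependency ratio: 55.82

Youth dependency ratio = 1,180.3 / 2,878.4 × 100 = 41.01
Old-age dependency ratio = 426.4 / 2,878.4 × 100 = 14.81
Total dependency ratio = (1,180.3 + 426.4) / 2,878.4 × 100 = 1,606.7 / 2,878.4 × 100 = 55.82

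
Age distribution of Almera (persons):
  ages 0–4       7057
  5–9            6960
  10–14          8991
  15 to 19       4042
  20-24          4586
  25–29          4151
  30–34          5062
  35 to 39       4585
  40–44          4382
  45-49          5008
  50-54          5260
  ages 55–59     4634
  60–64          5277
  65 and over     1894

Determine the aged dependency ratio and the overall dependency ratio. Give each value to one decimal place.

Old-age dependency ratio: 4.0
Total dependency ratio: 53.0

0–14: 7057 + 6960 + 8991 = 23008
15–64: 4042 + 4586 + 4151 + 5062 + 4585 + 4382 + 5008 + 5260 + 4634 + 5277 = 46987
65+: 1894
Old-age dependency ratio = 1894 / 46987 × 100 = 4.0
Total dependency ratio = (23008 + 1894) / 46987 × 100 = 24902 / 46987 × 100 = 53.0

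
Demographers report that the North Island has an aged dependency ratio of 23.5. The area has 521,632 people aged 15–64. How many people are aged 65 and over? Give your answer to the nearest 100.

Old-age dependency ratio = elderly / working-age × 100
23.5 = E / 521,632 × 100
⇒ 122,600

Aged 65 and over: 122,600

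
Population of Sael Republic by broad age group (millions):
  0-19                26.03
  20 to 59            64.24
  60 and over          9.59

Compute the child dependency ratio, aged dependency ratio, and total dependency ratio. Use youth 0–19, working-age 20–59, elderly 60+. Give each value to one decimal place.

Youth dependency ratio = 26.03 / 64.24 × 100 = 40.5
Old-age dependency ratio = 9.59 / 64.24 × 100 = 14.9
Total dependency ratio = (26.03 + 9.59) / 64.24 × 100 = 35.62 / 64.24 × 100 = 55.4

Youth dependency ratio: 40.5
Old-age dependency ratio: 14.9
Total dependency ratio: 55.4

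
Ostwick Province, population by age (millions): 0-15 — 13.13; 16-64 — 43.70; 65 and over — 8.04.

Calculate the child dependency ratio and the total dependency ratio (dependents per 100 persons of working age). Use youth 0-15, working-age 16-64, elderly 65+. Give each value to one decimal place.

Youth dependency ratio = 13.13 / 43.70 × 100 = 30.0
Total dependency ratio = (13.13 + 8.04) / 43.70 × 100 = 21.17 / 43.70 × 100 = 48.4

Youth dependency ratio: 30.0
Total dependency ratio: 48.4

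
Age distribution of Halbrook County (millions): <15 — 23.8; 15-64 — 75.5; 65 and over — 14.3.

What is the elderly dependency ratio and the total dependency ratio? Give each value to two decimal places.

Old-age dependency ratio = 14.3 / 75.5 × 100 = 18.94
Total dependency ratio = (23.8 + 14.3) / 75.5 × 100 = 38.1 / 75.5 × 100 = 50.46

Old-age dependency ratio: 18.94
Total dependency ratio: 50.46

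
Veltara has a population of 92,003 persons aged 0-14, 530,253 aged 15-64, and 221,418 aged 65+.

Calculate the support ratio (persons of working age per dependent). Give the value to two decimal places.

Support ratio = 530,253 / (92,003 + 221,418) = 530,253 / 313,421 = 1.69

Support ratio: 1.69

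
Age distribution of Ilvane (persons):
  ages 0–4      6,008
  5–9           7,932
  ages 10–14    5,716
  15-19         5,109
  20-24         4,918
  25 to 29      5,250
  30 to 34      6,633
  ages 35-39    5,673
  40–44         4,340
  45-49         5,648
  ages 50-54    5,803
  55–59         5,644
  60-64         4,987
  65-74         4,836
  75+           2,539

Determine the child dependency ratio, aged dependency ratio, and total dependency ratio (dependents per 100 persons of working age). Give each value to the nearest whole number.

0–14: 6,008 + 7,932 + 5,716 = 19,656
15–64: 5,109 + 4,918 + 5,250 + 6,633 + 5,673 + 4,340 + 5,648 + 5,803 + 5,644 + 4,987 = 54,005
65+: 4,836 + 2,539 = 7,375
Youth dependency ratio = 19,656 / 54,005 × 100 = 36
Old-age dependency ratio = 7,375 / 54,005 × 100 = 14
Total dependency ratio = (19,656 + 7,375) / 54,005 × 100 = 27,031 / 54,005 × 100 = 50

Youth dependency ratio: 36
Old-age dependency ratio: 14
Total dependency ratio: 50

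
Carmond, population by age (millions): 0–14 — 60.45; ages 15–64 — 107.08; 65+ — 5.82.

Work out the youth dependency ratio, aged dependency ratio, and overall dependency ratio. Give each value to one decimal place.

Youth dependency ratio: 56.5
Old-age dependency ratio: 5.4
Total dependency ratio: 61.9

Youth dependency ratio = 60.45 / 107.08 × 100 = 56.5
Old-age dependency ratio = 5.82 / 107.08 × 100 = 5.4
Total dependency ratio = (60.45 + 5.82) / 107.08 × 100 = 66.27 / 107.08 × 100 = 61.9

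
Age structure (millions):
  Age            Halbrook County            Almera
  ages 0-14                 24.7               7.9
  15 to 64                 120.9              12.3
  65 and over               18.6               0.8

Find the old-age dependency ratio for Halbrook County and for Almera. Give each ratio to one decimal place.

Halbrook County: 15.4
Almera: 6.5

Halbrook County: 18.6 / 120.9 × 100 = 15.4
Almera: 0.8 / 12.3 × 100 = 6.5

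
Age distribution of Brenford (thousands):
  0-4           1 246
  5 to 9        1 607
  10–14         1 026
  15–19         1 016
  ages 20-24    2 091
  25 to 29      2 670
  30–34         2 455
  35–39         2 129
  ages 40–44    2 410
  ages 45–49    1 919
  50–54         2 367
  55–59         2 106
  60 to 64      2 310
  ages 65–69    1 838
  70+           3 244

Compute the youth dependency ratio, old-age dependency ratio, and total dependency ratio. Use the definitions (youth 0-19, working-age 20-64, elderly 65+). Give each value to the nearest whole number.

0–19: 1 246 + 1 607 + 1 026 + 1 016 = 4 895
20–64: 2 091 + 2 670 + 2 455 + 2 129 + 2 410 + 1 919 + 2 367 + 2 106 + 2 310 = 20 457
65+: 1 838 + 3 244 = 5 082
Youth dependency ratio = 4 895 / 20 457 × 100 = 24
Old-age dependency ratio = 5 082 / 20 457 × 100 = 25
Total dependency ratio = (4 895 + 5 082) / 20 457 × 100 = 9 977 / 20 457 × 100 = 49

Youth dependency ratio: 24
Old-age dependency ratio: 25
Total dependency ratio: 49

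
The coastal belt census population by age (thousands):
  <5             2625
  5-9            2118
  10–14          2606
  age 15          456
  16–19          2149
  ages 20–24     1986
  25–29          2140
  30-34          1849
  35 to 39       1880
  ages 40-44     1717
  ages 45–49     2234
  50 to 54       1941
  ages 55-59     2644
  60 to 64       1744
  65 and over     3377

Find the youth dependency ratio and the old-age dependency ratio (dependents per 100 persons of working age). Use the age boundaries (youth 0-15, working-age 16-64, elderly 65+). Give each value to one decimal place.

Youth dependency ratio: 38.5
Old-age dependency ratio: 16.6

0–15: 2625 + 2118 + 2606 + 456 = 7805
16–64: 2149 + 1986 + 2140 + 1849 + 1880 + 1717 + 2234 + 1941 + 2644 + 1744 = 20284
65+: 3377
Youth dependency ratio = 7805 / 20284 × 100 = 38.5
Old-age dependency ratio = 3377 / 20284 × 100 = 16.6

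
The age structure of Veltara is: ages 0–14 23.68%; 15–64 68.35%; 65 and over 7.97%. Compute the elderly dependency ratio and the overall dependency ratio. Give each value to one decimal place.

Old-age dependency ratio = 7.97 / 68.35 × 100 = 11.7
Total dependency ratio = (23.68 + 7.97) / 68.35 × 100 = 31.65 / 68.35 × 100 = 46.3

Old-age dependency ratio: 11.7
Total dependency ratio: 46.3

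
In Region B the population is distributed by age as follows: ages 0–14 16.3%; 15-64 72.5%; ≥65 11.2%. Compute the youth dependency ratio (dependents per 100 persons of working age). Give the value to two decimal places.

Youth dependency ratio: 22.48

Youth dependency ratio = 16.3 / 72.5 × 100 = 22.48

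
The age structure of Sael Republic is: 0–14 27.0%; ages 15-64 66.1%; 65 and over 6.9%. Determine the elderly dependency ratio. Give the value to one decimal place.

Old-age dependency ratio = 6.9 / 66.1 × 100 = 10.4

Old-age dependency ratio: 10.4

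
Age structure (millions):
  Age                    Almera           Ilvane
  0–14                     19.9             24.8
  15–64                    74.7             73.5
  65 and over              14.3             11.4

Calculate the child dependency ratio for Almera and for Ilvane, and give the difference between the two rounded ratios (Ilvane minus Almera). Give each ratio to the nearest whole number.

Almera: 27
Ilvane: 34
Difference: +7

Almera: 19.9 / 74.7 × 100 = 27
Ilvane: 24.8 / 73.5 × 100 = 34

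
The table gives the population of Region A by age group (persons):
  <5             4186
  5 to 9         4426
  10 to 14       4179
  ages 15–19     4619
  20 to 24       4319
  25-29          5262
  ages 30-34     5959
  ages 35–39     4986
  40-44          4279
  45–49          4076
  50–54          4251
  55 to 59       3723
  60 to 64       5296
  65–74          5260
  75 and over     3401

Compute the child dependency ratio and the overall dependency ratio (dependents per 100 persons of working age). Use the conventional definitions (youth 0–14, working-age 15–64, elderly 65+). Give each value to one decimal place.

0–14: 4186 + 4426 + 4179 = 12791
15–64: 4619 + 4319 + 5262 + 5959 + 4986 + 4279 + 4076 + 4251 + 3723 + 5296 = 46770
65+: 5260 + 3401 = 8661
Youth dependency ratio = 12791 / 46770 × 100 = 27.3
Total dependency ratio = (12791 + 8661) / 46770 × 100 = 21452 / 46770 × 100 = 45.9

Youth dependency ratio: 27.3
Total dependency ratio: 45.9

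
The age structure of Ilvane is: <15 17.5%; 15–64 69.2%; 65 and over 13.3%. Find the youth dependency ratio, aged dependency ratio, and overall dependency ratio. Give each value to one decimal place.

Youth dependency ratio = 17.5 / 69.2 × 100 = 25.3
Old-age dependency ratio = 13.3 / 69.2 × 100 = 19.2
Total dependency ratio = (17.5 + 13.3) / 69.2 × 100 = 30.8 / 69.2 × 100 = 44.5

Youth dependency ratio: 25.3
Old-age dependency ratio: 19.2
Total dependency ratio: 44.5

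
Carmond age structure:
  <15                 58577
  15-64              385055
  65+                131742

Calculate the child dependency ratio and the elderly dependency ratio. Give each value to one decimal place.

Youth dependency ratio = 58577 / 385055 × 100 = 15.2
Old-age dependency ratio = 131742 / 385055 × 100 = 34.2

Youth dependency ratio: 15.2
Old-age dependency ratio: 34.2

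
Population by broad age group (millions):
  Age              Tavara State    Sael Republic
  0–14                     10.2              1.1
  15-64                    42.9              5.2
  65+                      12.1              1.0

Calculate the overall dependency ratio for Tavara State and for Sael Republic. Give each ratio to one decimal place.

Tavara State: 52.0
Sael Republic: 40.4

Tavara State: (10.2 + 12.1) / 42.9 × 100 = 22.3 / 42.9 × 100 = 52.0
Sael Republic: (1.1 + 1.0) / 5.2 × 100 = 2.1 / 5.2 × 100 = 40.4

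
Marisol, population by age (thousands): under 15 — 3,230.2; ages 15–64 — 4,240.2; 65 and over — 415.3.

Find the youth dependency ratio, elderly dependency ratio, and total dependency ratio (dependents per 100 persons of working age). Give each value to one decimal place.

Youth dependency ratio = 3,230.2 / 4,240.2 × 100 = 76.2
Old-age dependency ratio = 415.3 / 4,240.2 × 100 = 9.8
Total dependency ratio = (3,230.2 + 415.3) / 4,240.2 × 100 = 3,645.5 / 4,240.2 × 100 = 86.0

Youth dependency ratio: 76.2
Old-age dependency ratio: 9.8
Total dependency ratio: 86.0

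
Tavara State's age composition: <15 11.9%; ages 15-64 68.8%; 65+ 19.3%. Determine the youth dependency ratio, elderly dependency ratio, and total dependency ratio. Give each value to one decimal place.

Youth dependency ratio = 11.9 / 68.8 × 100 = 17.3
Old-age dependency ratio = 19.3 / 68.8 × 100 = 28.1
Total dependency ratio = (11.9 + 19.3) / 68.8 × 100 = 31.2 / 68.8 × 100 = 45.3

Youth dependency ratio: 17.3
Old-age dependency ratio: 28.1
Total dependency ratio: 45.3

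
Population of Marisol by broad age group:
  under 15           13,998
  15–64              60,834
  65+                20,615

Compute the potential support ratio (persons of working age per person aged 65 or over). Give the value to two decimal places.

Potential support ratio: 2.95

Potential support ratio = 60,834 / 20,615 = 2.95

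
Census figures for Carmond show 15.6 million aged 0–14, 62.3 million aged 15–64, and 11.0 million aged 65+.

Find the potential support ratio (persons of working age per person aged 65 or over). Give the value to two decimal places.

Potential support ratio = 62.3 / 11.0 = 5.66

Potential support ratio: 5.66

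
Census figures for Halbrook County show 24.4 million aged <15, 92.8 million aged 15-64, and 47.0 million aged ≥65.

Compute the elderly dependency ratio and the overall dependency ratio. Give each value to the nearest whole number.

Old-age dependency ratio = 47.0 / 92.8 × 100 = 51
Total dependency ratio = (24.4 + 47.0) / 92.8 × 100 = 71.4 / 92.8 × 100 = 77

Old-age dependency ratio: 51
Total dependency ratio: 77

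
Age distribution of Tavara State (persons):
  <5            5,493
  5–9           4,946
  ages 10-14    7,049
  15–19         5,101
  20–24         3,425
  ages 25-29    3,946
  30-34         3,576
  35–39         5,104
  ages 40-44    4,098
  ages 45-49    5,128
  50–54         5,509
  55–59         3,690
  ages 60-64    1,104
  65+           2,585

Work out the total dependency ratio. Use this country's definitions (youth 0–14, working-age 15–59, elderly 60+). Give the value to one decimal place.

0–14: 5,493 + 4,946 + 7,049 = 17,488
15–59: 5,101 + 3,425 + 3,946 + 3,576 + 5,104 + 4,098 + 5,128 + 5,509 + 3,690 = 39,577
60+: 1,104 + 2,585 = 3,689
Total dependency ratio = (17,488 + 3,689) / 39,577 × 100 = 21,177 / 39,577 × 100 = 53.5

Total dependency ratio: 53.5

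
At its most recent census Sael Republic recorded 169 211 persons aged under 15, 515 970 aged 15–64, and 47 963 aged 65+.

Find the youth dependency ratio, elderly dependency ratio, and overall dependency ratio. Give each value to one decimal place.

Youth dependency ratio = 169 211 / 515 970 × 100 = 32.8
Old-age dependency ratio = 47 963 / 515 970 × 100 = 9.3
Total dependency ratio = (169 211 + 47 963) / 515 970 × 100 = 217 174 / 515 970 × 100 = 42.1

Youth dependency ratio: 32.8
Old-age dependency ratio: 9.3
Total dependency ratio: 42.1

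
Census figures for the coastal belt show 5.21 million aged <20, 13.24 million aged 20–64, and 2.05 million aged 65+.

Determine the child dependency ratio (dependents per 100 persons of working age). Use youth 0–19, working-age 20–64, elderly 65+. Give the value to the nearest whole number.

Youth dependency ratio: 39

Youth dependency ratio = 5.21 / 13.24 × 100 = 39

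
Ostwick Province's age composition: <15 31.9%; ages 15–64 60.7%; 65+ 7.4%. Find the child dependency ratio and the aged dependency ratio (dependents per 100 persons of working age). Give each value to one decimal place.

Youth dependency ratio = 31.9 / 60.7 × 100 = 52.6
Old-age dependency ratio = 7.4 / 60.7 × 100 = 12.2

Youth dependency ratio: 52.6
Old-age dependency ratio: 12.2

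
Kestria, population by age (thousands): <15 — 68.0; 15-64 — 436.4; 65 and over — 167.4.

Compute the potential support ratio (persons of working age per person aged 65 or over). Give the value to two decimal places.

Potential support ratio = 436.4 / 167.4 = 2.61

Potential support ratio: 2.61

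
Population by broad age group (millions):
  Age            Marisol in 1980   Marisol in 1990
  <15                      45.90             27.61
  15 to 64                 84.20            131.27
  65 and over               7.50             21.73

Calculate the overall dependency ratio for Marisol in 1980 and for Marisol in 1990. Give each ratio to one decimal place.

Marisol in 1980: (45.90 + 7.50) / 84.20 × 100 = 53.40 / 84.20 × 100 = 63.4
Marisol in 1990: (27.61 + 21.73) / 131.27 × 100 = 49.34 / 131.27 × 100 = 37.6

Marisol in 1980: 63.4
Marisol in 1990: 37.6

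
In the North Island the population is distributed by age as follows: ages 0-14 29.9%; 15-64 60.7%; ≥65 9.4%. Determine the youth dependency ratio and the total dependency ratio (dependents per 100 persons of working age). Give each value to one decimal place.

Youth dependency ratio = 29.9 / 60.7 × 100 = 49.3
Total dependency ratio = (29.9 + 9.4) / 60.7 × 100 = 39.3 / 60.7 × 100 = 64.7

Youth dependency ratio: 49.3
Total dependency ratio: 64.7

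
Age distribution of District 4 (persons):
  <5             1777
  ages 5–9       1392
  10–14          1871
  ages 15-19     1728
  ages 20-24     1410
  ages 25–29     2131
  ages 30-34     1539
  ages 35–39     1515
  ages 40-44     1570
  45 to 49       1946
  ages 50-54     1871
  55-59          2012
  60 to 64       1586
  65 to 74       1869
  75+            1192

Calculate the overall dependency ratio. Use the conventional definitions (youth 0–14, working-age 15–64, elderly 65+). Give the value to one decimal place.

0–14: 1777 + 1392 + 1871 = 5040
15–64: 1728 + 1410 + 2131 + 1539 + 1515 + 1570 + 1946 + 1871 + 2012 + 1586 = 17308
65+: 1869 + 1192 = 3061
Total dependency ratio = (5040 + 3061) / 17308 × 100 = 8101 / 17308 × 100 = 46.8

Total dependency ratio: 46.8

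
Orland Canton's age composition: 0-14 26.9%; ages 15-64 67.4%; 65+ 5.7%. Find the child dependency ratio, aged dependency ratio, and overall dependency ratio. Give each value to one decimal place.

Youth dependency ratio = 26.9 / 67.4 × 100 = 39.9
Old-age dependency ratio = 5.7 / 67.4 × 100 = 8.5
Total dependency ratio = (26.9 + 5.7) / 67.4 × 100 = 32.6 / 67.4 × 100 = 48.4

Youth dependency ratio: 39.9
Old-age dependency ratio: 8.5
Total dependency ratio: 48.4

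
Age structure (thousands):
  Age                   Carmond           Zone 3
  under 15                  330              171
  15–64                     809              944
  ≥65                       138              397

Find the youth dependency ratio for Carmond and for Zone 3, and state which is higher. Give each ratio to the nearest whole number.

Carmond: 330 / 809 × 100 = 41
Zone 3: 171 / 944 × 100 = 18

Carmond: 41
Zone 3: 18
Higher: Carmond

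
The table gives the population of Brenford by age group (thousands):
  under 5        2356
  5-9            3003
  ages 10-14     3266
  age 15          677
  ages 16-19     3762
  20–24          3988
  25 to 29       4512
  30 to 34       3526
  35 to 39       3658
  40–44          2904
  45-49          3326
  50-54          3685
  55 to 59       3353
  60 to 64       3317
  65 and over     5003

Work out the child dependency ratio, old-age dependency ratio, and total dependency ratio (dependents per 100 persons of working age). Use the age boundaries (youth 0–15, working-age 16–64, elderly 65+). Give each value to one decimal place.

Youth dependency ratio: 25.8
Old-age dependency ratio: 13.9
Total dependency ratio: 39.7

0–15: 2356 + 3003 + 3266 + 677 = 9302
16–64: 3762 + 3988 + 4512 + 3526 + 3658 + 2904 + 3326 + 3685 + 3353 + 3317 = 36031
65+: 5003
Youth dependency ratio = 9302 / 36031 × 100 = 25.8
Old-age dependency ratio = 5003 / 36031 × 100 = 13.9
Total dependency ratio = (9302 + 5003) / 36031 × 100 = 14305 / 36031 × 100 = 39.7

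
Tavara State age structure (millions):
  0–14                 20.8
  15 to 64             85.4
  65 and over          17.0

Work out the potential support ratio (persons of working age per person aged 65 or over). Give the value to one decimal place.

Potential support ratio: 5.0

Potential support ratio = 85.4 / 17.0 = 5.0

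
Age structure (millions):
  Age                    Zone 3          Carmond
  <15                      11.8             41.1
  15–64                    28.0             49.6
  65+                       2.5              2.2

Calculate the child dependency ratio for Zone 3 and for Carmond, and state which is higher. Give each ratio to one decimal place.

Zone 3: 11.8 / 28.0 × 100 = 42.1
Carmond: 41.1 / 49.6 × 100 = 82.9

Zone 3: 42.1
Carmond: 82.9
Higher: Carmond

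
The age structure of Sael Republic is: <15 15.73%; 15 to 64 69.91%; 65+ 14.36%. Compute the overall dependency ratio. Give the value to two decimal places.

Total dependency ratio = (15.73 + 14.36) / 69.91 × 100 = 30.09 / 69.91 × 100 = 43.04

Total dependency ratio: 43.04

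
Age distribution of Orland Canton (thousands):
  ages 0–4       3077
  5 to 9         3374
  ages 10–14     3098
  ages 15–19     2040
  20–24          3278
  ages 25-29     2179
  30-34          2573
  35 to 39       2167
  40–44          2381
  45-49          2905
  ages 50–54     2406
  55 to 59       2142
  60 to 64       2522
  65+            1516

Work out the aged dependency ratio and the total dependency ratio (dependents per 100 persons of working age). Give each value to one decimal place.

Old-age dependency ratio: 6.2
Total dependency ratio: 45.0

0–14: 3077 + 3374 + 3098 = 9549
15–64: 2040 + 3278 + 2179 + 2573 + 2167 + 2381 + 2905 + 2406 + 2142 + 2522 = 24593
65+: 1516
Old-age dependency ratio = 1516 / 24593 × 100 = 6.2
Total dependency ratio = (9549 + 1516) / 24593 × 100 = 11065 / 24593 × 100 = 45.0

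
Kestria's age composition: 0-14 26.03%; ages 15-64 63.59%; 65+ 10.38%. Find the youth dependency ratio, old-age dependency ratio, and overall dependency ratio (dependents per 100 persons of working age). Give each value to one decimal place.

Youth dependency ratio: 40.9
Old-age dependency ratio: 16.3
Total dependency ratio: 57.3

Youth dependency ratio = 26.03 / 63.59 × 100 = 40.9
Old-age dependency ratio = 10.38 / 63.59 × 100 = 16.3
Total dependency ratio = (26.03 + 10.38) / 63.59 × 100 = 36.41 / 63.59 × 100 = 57.3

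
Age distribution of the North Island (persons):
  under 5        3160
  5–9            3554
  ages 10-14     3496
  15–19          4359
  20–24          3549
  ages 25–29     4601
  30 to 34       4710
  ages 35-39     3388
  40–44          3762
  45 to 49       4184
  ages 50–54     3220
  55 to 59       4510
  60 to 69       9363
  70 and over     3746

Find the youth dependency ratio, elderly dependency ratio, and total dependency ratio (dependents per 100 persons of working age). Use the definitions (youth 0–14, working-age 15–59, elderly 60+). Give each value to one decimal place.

0–14: 3160 + 3554 + 3496 = 10210
15–59: 4359 + 3549 + 4601 + 4710 + 3388 + 3762 + 4184 + 3220 + 4510 = 36283
60+: 9363 + 3746 = 13109
Youth dependency ratio = 10210 / 36283 × 100 = 28.1
Old-age dependency ratio = 13109 / 36283 × 100 = 36.1
Total dependency ratio = (10210 + 13109) / 36283 × 100 = 23319 / 36283 × 100 = 64.3

Youth dependency ratio: 28.1
Old-age dependency ratio: 36.1
Total dependency ratio: 64.3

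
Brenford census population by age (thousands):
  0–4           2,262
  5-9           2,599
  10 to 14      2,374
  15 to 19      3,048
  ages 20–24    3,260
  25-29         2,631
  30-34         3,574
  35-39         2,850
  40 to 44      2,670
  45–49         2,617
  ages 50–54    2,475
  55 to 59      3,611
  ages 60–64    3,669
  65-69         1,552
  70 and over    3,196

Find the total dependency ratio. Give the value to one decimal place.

0–14: 2,262 + 2,599 + 2,374 = 7,235
15–64: 3,048 + 3,260 + 2,631 + 3,574 + 2,850 + 2,670 + 2,617 + 2,475 + 3,611 + 3,669 = 30,405
65+: 1,552 + 3,196 = 4,748
Total dependency ratio = (7,235 + 4,748) / 30,405 × 100 = 11,983 / 30,405 × 100 = 39.4

Total dependency ratio: 39.4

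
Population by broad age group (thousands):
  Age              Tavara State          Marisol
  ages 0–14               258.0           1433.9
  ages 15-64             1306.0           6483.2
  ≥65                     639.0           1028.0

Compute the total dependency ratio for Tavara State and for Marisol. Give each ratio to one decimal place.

Tavara State: 68.7
Marisol: 38.0

Tavara State: (258.0 + 639.0) / 1306.0 × 100 = 897.0 / 1306.0 × 100 = 68.7
Marisol: (1433.9 + 1028.0) / 6483.2 × 100 = 2461.9 / 6483.2 × 100 = 38.0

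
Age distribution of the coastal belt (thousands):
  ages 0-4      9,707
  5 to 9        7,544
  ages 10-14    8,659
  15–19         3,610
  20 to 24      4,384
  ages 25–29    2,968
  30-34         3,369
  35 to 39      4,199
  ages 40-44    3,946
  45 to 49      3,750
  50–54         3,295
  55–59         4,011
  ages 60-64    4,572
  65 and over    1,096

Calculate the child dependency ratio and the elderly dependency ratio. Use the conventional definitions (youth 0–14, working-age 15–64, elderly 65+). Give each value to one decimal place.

Youth dependency ratio: 68.0
Old-age dependency ratio: 2.9

0–14: 9,707 + 7,544 + 8,659 = 25,910
15–64: 3,610 + 4,384 + 2,968 + 3,369 + 4,199 + 3,946 + 3,750 + 3,295 + 4,011 + 4,572 = 38,104
65+: 1,096
Youth dependency ratio = 25,910 / 38,104 × 100 = 68.0
Old-age dependency ratio = 1,096 / 38,104 × 100 = 2.9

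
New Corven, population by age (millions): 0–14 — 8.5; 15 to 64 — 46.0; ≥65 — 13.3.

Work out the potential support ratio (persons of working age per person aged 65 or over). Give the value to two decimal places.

Potential support ratio: 3.46

Potential support ratio = 46.0 / 13.3 = 3.46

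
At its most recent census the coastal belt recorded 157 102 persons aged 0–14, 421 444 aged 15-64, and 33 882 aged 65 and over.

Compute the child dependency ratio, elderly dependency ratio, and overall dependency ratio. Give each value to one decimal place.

Youth dependency ratio: 37.3
Old-age dependency ratio: 8.0
Total dependency ratio: 45.3

Youth dependency ratio = 157 102 / 421 444 × 100 = 37.3
Old-age dependency ratio = 33 882 / 421 444 × 100 = 8.0
Total dependency ratio = (157 102 + 33 882) / 421 444 × 100 = 190 984 / 421 444 × 100 = 45.3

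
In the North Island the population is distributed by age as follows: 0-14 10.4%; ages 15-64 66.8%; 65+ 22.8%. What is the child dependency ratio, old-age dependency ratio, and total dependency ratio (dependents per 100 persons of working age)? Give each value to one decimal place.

Youth dependency ratio: 15.6
Old-age dependency ratio: 34.1
Total dependency ratio: 49.7

Youth dependency ratio = 10.4 / 66.8 × 100 = 15.6
Old-age dependency ratio = 22.8 / 66.8 × 100 = 34.1
Total dependency ratio = (10.4 + 22.8) / 66.8 × 100 = 33.2 / 66.8 × 100 = 49.7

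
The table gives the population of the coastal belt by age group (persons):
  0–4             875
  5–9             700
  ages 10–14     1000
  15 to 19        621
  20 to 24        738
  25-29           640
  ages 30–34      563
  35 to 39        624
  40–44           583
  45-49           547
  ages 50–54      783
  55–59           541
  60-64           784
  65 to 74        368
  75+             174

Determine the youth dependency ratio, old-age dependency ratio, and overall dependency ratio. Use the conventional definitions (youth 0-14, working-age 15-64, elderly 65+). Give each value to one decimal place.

0–14: 875 + 700 + 1000 = 2575
15–64: 621 + 738 + 640 + 563 + 624 + 583 + 547 + 783 + 541 + 784 = 6424
65+: 368 + 174 = 542
Youth dependency ratio = 2575 / 6424 × 100 = 40.1
Old-age dependency ratio = 542 / 6424 × 100 = 8.4
Total dependency ratio = (2575 + 542) / 6424 × 100 = 3117 / 6424 × 100 = 48.5

Youth dependency ratio: 40.1
Old-age dependency ratio: 8.4
Total dependency ratio: 48.5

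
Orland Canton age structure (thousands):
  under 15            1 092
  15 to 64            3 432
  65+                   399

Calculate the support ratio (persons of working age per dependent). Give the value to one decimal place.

Support ratio: 2.3

Support ratio = 3 432 / (1 092 + 399) = 3 432 / 1 491 = 2.3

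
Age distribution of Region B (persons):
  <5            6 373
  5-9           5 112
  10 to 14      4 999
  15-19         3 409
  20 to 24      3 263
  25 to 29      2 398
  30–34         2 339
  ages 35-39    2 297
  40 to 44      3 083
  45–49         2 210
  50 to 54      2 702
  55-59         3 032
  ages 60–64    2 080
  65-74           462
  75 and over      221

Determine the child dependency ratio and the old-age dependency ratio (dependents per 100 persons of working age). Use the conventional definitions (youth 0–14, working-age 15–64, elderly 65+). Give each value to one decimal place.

0–14: 6 373 + 5 112 + 4 999 = 16 484
15–64: 3 409 + 3 263 + 2 398 + 2 339 + 2 297 + 3 083 + 2 210 + 2 702 + 3 032 + 2 080 = 26 813
65+: 462 + 221 = 683
Youth dependency ratio = 16 484 / 26 813 × 100 = 61.5
Old-age dependency ratio = 683 / 26 813 × 100 = 2.5

Youth dependency ratio: 61.5
Old-age dependency ratio: 2.5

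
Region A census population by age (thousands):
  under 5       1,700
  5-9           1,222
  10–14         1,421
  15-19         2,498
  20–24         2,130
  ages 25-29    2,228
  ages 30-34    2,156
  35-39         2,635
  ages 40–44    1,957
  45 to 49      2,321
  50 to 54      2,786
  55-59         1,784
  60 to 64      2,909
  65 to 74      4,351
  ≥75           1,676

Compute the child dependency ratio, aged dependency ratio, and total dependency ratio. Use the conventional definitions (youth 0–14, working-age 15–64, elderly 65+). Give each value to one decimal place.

Youth dependency ratio: 18.6
Old-age dependency ratio: 25.8
Total dependency ratio: 44.3

0–14: 1,700 + 1,222 + 1,421 = 4,343
15–64: 2,498 + 2,130 + 2,228 + 2,156 + 2,635 + 1,957 + 2,321 + 2,786 + 1,784 + 2,909 = 23,404
65+: 4,351 + 1,676 = 6,027
Youth dependency ratio = 4,343 / 23,404 × 100 = 18.6
Old-age dependency ratio = 6,027 / 23,404 × 100 = 25.8
Total dependency ratio = (4,343 + 6,027) / 23,404 × 100 = 10,370 / 23,404 × 100 = 44.3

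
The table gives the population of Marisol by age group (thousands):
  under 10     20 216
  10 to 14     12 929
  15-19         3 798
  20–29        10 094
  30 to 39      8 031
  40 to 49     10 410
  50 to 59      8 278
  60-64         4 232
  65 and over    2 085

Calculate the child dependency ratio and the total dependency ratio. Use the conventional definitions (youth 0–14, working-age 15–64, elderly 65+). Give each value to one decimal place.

0–14: 20 216 + 12 929 = 33 145
15–64: 3 798 + 10 094 + 8 031 + 10 410 + 8 278 + 4 232 = 44 843
65+: 2 085
Youth dependency ratio = 33 145 / 44 843 × 100 = 73.9
Total dependency ratio = (33 145 + 2 085) / 44 843 × 100 = 35 230 / 44 843 × 100 = 78.6

Youth dependency ratio: 73.9
Total dependency ratio: 78.6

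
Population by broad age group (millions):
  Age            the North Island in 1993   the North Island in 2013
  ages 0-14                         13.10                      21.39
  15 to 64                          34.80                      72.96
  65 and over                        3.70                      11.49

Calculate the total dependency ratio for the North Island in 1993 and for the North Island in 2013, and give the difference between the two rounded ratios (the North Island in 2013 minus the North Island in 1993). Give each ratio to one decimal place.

the North Island in 1993: 48.3
the North Island in 2013: 45.1
Difference: -3.2

the North Island in 1993: (13.10 + 3.70) / 34.80 × 100 = 16.80 / 34.80 × 100 = 48.3
the North Island in 2013: (21.39 + 11.49) / 72.96 × 100 = 32.88 / 72.96 × 100 = 45.1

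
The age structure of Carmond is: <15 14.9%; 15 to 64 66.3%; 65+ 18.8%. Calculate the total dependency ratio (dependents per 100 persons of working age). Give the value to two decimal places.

Total dependency ratio: 50.83

Total dependency ratio = (14.9 + 18.8) / 66.3 × 100 = 33.7 / 66.3 × 100 = 50.83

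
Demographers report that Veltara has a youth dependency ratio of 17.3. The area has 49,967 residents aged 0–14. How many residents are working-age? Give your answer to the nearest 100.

Working-age: 288,800

Youth dependency ratio = youth / working-age × 100
17.3 = 49,967 / W × 100
⇒ 288,800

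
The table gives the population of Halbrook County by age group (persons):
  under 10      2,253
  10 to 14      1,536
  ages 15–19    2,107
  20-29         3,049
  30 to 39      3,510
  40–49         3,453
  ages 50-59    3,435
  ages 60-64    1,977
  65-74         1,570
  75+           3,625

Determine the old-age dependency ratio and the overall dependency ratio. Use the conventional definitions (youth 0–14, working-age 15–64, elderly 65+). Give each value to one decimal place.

Old-age dependency ratio: 29.6
Total dependency ratio: 51.2

0–14: 2,253 + 1,536 = 3,789
15–64: 2,107 + 3,049 + 3,510 + 3,453 + 3,435 + 1,977 = 17,531
65+: 1,570 + 3,625 = 5,195
Old-age dependency ratio = 5,195 / 17,531 × 100 = 29.6
Total dependency ratio = (3,789 + 5,195) / 17,531 × 100 = 8,984 / 17,531 × 100 = 51.2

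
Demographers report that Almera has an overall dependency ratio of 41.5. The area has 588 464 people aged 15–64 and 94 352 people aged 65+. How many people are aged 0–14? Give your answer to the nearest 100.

Aged 0–14: 149 900

Total dependency ratio = (youth + elderly) / working-age × 100
41.5 = (Y + 94 352) / 588 464 × 100
⇒ 149 900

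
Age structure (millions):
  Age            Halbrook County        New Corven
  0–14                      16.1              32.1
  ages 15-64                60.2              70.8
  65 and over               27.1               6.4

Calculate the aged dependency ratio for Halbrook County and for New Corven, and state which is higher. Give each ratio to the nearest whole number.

Halbrook County: 27.1 / 60.2 × 100 = 45
New Corven: 6.4 / 70.8 × 100 = 9

Halbrook County: 45
New Corven: 9
Higher: Halbrook County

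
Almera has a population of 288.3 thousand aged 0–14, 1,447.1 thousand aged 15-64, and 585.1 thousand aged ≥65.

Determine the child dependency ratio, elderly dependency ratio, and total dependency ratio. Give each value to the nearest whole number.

Youth dependency ratio: 20
Old-age dependency ratio: 40
Total dependency ratio: 60

Youth dependency ratio = 288.3 / 1,447.1 × 100 = 20
Old-age dependency ratio = 585.1 / 1,447.1 × 100 = 40
Total dependency ratio = (288.3 + 585.1) / 1,447.1 × 100 = 873.4 / 1,447.1 × 100 = 60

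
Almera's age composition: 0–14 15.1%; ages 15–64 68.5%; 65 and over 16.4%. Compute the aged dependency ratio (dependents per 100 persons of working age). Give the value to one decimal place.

Old-age dependency ratio = 16.4 / 68.5 × 100 = 23.9

Old-age dependency ratio: 23.9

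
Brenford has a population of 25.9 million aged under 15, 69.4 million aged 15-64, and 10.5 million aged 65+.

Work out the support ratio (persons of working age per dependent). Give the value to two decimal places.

Support ratio: 1.91

Support ratio = 69.4 / (25.9 + 10.5) = 69.4 / 36.4 = 1.91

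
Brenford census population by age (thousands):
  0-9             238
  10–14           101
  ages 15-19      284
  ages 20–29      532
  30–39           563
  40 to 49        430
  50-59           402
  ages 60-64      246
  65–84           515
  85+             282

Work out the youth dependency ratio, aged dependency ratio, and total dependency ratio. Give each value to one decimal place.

Youth dependency ratio: 13.8
Old-age dependency ratio: 32.4
Total dependency ratio: 46.2

0–14: 238 + 101 = 339
15–64: 284 + 532 + 563 + 430 + 402 + 246 = 2457
65+: 515 + 282 = 797
Youth dependency ratio = 339 / 2457 × 100 = 13.8
Old-age dependency ratio = 797 / 2457 × 100 = 32.4
Total dependency ratio = (339 + 797) / 2457 × 100 = 1136 / 2457 × 100 = 46.2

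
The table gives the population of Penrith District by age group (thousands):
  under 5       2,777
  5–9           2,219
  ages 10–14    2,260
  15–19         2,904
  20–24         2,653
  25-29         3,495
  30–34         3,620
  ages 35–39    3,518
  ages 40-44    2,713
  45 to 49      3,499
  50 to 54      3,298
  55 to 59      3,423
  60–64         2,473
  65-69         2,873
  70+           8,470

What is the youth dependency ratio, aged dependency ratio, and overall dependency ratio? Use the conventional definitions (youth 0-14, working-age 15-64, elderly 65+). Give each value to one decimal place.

0–14: 2,777 + 2,219 + 2,260 = 7,256
15–64: 2,904 + 2,653 + 3,495 + 3,620 + 3,518 + 2,713 + 3,499 + 3,298 + 3,423 + 2,473 = 31,596
65+: 2,873 + 8,470 = 11,343
Youth dependency ratio = 7,256 / 31,596 × 100 = 23.0
Old-age dependency ratio = 11,343 / 31,596 × 100 = 35.9
Total dependency ratio = (7,256 + 11,343) / 31,596 × 100 = 18,599 / 31,596 × 100 = 58.9

Youth dependency ratio: 23.0
Old-age dependency ratio: 35.9
Total dependency ratio: 58.9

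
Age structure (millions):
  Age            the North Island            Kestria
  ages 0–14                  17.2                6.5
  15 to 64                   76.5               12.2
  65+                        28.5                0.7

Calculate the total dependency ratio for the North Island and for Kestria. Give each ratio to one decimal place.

the North Island: (17.2 + 28.5) / 76.5 × 100 = 45.7 / 76.5 × 100 = 59.7
Kestria: (6.5 + 0.7) / 12.2 × 100 = 7.2 / 12.2 × 100 = 59.0

the North Island: 59.7
Kestria: 59.0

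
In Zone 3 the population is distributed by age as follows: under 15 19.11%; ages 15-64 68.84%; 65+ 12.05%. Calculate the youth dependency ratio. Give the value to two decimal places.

Youth dependency ratio = 19.11 / 68.84 × 100 = 27.76

Youth dependency ratio: 27.76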